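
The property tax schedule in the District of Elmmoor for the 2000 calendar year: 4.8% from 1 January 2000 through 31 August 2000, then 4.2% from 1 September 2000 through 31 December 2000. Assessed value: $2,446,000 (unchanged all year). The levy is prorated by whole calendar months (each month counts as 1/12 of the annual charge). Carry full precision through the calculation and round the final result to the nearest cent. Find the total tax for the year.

$112,516.00

1 January – 31 August 2000: 8 months at 4.8% → $2,446,000 × 4.8% × 8/12 = $78,272.0000
1 September – 31 December 2000: 4 months at 4.2% → $2,446,000 × 4.2% × 4/12 = $34,244.0000
Total = $112,516.0000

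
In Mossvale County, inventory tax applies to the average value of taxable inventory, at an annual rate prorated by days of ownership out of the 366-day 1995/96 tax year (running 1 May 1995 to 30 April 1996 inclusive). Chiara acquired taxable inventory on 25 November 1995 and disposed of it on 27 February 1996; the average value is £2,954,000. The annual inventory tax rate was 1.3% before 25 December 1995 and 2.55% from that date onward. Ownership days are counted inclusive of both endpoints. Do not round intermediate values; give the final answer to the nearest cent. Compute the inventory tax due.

25 November – 24 December 1995: 30 days at 1.3% → £2,954,000 × 1.3% × 30/366 = £3,147.7049
25 December 1995 – 27 February 1996: 65 days at 2.55% → £2,954,000 × 2.55% × 65/366 = £13,377.7459
Total = £16,525.4508

£16,525.45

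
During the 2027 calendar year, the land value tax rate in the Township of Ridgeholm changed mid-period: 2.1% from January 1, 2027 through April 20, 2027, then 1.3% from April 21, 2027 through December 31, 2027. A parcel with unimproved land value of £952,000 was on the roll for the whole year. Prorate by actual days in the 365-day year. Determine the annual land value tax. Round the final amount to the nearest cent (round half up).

January 1 – April 20, 2027: 110 days at 2.1% → £952,000 × 2.1% × 110/365 = £6,024.9863
April 21 – December 31, 2027: 255 days at 1.3% → £952,000 × 1.3% × 255/365 = £8,646.2466
Total = £14,671.2329

£14,671.23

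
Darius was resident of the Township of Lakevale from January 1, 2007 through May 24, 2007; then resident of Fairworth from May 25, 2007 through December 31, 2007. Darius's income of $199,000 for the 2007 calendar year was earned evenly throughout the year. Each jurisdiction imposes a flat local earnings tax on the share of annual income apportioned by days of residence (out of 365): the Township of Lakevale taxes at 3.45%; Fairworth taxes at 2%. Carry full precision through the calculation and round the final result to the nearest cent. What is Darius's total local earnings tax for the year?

The Township of Lakevale, January 1 – May 24, 2007: 144 days → $199,000 × 3.45% × 144/365 = $2,708.5808
Fairworth, May 25 – December 31, 2007: 221 days → $199,000 × 2% × 221/365 = $2,409.8082
Total = $5,118.3890

$5,118.39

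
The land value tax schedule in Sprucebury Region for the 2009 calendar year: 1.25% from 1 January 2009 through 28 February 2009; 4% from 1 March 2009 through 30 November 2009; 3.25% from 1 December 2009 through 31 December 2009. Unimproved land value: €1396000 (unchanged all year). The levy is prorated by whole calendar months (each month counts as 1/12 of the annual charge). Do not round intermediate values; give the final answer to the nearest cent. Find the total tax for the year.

1 January – 28 February 2009: 2 months at 1.25% → €1396000 × 1.25% × 2/12 = €2908.3333
1 March – 30 November 2009: 9 months at 4% → €1396000 × 4% × 9/12 = €41880.0000
1 December – 31 December 2009: 1 month at 3.25% → €1396000 × 3.25% × 1/12 = €3780.8333
Total = €48569.1667

€48569.17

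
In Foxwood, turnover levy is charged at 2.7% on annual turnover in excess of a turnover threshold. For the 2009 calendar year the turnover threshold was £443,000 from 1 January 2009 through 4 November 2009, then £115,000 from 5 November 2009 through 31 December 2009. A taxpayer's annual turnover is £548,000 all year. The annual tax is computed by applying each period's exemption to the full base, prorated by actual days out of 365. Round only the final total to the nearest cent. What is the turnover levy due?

£4,217.99

1 January – 4 November 2009: 308 days, exemption £443,000 → (£548,000 − £443,000) × 2.7% × 308/365 = £2,392.2740
5 November – 31 December 2009: 57 days, exemption £115,000 → (£548,000 − £115,000) × 2.7% × 57/365 = £1,825.7178
Total = £4,217.9918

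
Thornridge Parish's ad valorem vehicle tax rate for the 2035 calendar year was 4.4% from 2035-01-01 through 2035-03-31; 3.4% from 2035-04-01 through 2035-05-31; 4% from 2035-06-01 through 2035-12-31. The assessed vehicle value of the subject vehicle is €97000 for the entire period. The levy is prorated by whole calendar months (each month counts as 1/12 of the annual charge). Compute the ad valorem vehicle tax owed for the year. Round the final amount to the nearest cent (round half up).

2035-01-01 to 2035-03-31: 3 months at 4.4% → €97000 × 4.4% × 3/12 = €1067.0000
2035-04-01 to 2035-05-31: 2 months at 3.4% → €97000 × 3.4% × 2/12 = €549.6667
2035-06-01 to 2035-12-31: 7 months at 4% → €97000 × 4% × 7/12 = €2263.3333
Total = €3880.0000

€3880.00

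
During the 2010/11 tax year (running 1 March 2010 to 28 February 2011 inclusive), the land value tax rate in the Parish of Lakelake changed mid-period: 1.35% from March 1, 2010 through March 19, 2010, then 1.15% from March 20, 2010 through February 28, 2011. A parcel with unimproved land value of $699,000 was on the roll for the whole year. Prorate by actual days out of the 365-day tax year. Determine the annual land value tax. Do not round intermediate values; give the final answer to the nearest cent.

$8,111.27

March 1 – March 19, 2010: 19 days at 1.35% → $699,000 × 1.35% × 19/365 = $491.2151
March 20, 2010 – February 28, 2011: 346 days at 1.15% → $699,000 × 1.15% × 346/365 = $7,620.0575
Total = $8,111.2726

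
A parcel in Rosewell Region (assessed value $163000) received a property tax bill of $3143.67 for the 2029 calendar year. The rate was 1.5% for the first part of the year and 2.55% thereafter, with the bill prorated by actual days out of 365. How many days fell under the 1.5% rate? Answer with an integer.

216 days

Let d = days at the first rate; then 365 − d days at the second rate.
$163000 × [1.5%·d + 2.55%·(365−d)] / 365 = $3143.67
Solving gives d = 216, so the new rate took effect on August 5, 2029.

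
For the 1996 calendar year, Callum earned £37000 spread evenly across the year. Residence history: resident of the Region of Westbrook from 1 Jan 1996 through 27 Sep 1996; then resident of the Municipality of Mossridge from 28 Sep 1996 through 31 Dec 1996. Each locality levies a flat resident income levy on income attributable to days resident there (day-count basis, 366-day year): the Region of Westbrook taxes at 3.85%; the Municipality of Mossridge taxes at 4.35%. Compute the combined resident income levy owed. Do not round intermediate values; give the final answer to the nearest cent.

The Region of Westbrook, 1 Jan – 27 Sep 1996: 271 days → £37000 × 3.85% × 271/366 = £1054.7527
The Municipality of Mossridge, 28 Sep – 31 Dec 1996: 95 days → £37000 × 4.35% × 95/366 = £417.7664
Total = £1472.5191

£1472.52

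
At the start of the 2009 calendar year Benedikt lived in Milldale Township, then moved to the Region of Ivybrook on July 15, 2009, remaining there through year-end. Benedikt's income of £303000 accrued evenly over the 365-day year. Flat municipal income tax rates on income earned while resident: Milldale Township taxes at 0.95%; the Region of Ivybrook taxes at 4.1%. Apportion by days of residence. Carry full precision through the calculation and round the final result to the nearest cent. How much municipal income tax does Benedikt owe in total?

Milldale Township, January 1 – July 14, 2009: 195 days → £303000 × 0.95% × 195/365 = £1537.8288
The Region of Ivybrook, July 15 – December 31, 2009: 170 days → £303000 × 4.1% × 170/365 = £5786.0548
Total = £7323.8836

£7323.88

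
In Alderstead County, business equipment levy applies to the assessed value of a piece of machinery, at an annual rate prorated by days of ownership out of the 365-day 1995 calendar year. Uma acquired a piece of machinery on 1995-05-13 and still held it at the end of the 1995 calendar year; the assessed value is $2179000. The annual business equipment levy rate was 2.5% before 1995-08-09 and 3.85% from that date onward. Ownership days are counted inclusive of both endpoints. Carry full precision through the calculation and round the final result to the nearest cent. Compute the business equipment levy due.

$46460.46

1995-05-13 to 1995-08-08: 88 days at 2.5% → $2179000 × 2.5% × 88/365 = $13133.6986
1995-08-09 to 1995-12-31: 145 days at 3.85% → $2179000 × 3.85% × 145/365 = $33326.7603
Total = $46460.4589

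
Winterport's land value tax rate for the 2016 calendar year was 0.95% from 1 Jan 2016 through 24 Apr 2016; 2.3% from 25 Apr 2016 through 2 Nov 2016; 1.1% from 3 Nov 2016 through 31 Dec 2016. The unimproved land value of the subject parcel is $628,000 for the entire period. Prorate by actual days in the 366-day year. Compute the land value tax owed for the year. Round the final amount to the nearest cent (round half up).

1 Jan – 24 Apr 2016: 115 days at 0.95% → $628,000 × 0.95% × 115/366 = $1,874.5628
25 Apr – 2 Nov 2016: 192 days at 2.3% → $628,000 × 2.3% × 192/366 = $7,577.1803
3 Nov – 31 Dec 2016: 59 days at 1.1% → $628,000 × 1.1% × 59/366 = $1,113.5847
Total = $10,565.3279

$10,565.33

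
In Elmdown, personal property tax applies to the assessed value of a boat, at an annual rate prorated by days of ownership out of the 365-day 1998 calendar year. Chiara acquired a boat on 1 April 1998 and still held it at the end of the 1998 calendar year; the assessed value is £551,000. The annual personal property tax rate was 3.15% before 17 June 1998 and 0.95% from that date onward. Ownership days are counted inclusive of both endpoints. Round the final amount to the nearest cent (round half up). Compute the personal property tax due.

£6,501.05

1 April – 16 June 1998: 77 days at 3.15% → £551,000 × 3.15% × 77/365 = £3,661.5082
17 June – 31 December 1998: 198 days at 0.95% → £551,000 × 0.95% × 198/365 = £2,839.5370
Total = £6,501.0452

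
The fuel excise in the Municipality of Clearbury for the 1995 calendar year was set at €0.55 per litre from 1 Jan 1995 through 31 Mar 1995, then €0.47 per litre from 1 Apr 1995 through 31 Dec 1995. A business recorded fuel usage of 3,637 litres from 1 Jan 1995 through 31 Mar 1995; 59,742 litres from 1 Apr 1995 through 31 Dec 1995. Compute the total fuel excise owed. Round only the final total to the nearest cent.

€30,079.09

1 Jan – 31 Mar 1995: 3,637 litres at €0.55/litre → €2,000.35
1 Apr – 31 Dec 1995: 59,742 litres at €0.47/litre → €28,078.74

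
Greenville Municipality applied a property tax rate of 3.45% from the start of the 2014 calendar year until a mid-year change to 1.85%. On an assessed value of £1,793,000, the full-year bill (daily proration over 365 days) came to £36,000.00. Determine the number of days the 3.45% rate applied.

Let d = days at the first rate; then 365 − d days at the second rate.
£1,793,000 × [3.45%·d + 1.85%·(365−d)] / 365 = £36,000.00
Solving gives d = 36, so the new rate took effect on February 6, 2014.

36 days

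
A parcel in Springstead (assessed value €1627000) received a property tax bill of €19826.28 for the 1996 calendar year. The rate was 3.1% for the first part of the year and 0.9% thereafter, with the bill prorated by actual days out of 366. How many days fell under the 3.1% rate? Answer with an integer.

53 days

Let d = days at the first rate; then 366 − d days at the second rate.
€1627000 × [3.1%·d + 0.9%·(366−d)] / 366 = €19826.28
Solving gives d = 53, so the new rate took effect on 23 February 1996.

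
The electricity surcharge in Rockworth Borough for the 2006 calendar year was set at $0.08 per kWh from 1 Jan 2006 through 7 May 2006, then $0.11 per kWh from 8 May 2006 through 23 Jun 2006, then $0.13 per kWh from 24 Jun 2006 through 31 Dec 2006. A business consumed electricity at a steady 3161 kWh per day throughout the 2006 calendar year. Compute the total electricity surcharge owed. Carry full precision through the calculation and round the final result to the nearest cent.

$126945.76

1 Jan – 7 May 2006: 127 days × 3161 kWh/day = 401,447 kWh at $0.08/kWh → $32115.76
8 May – 23 Jun 2006: 47 days × 3161 kWh/day = 148,567 kWh at $0.11/kWh → $16342.37
24 Jun – 31 Dec 2006: 191 days × 3161 kWh/day = 603,751 kWh at $0.13/kWh → $78487.63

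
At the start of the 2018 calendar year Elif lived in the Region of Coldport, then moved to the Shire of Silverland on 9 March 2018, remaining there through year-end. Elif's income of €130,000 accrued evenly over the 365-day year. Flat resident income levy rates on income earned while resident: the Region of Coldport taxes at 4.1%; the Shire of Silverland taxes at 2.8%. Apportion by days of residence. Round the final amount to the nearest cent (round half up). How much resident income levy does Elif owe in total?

The Region of Coldport, 1 January – 8 March 2018: 67 days → €130,000 × 4.1% × 67/365 = €978.3836
The Shire of Silverland, 9 March – 31 December 2018: 298 days → €130,000 × 2.8% × 298/365 = €2,971.8356
Total = €3,950.2192

€3,950.22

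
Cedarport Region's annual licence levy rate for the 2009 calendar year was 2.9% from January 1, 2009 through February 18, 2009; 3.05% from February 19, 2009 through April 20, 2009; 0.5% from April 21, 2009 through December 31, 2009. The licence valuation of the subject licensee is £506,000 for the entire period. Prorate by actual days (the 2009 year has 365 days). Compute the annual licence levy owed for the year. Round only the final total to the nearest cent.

£6,316.68

January 1 – February 18, 2009: 49 days at 2.9% → £506,000 × 2.9% × 49/365 = £1,969.9342
February 19 – April 20, 2009: 61 days at 3.05% → £506,000 × 3.05% × 61/365 = £2,579.2137
April 21 – December 31, 2009: 255 days at 0.5% → £506,000 × 0.5% × 255/365 = £1,767.5342
Total = £6,316.6822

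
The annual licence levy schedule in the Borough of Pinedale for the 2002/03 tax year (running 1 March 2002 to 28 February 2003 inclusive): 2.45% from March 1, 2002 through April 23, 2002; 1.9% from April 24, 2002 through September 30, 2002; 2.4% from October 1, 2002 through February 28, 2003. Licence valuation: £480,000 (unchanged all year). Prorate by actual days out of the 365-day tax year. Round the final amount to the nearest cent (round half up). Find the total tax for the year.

£10,503.45

March 1 – April 23, 2002: 54 days at 2.45% → £480,000 × 2.45% × 54/365 = £1,739.8356
April 24 – September 30, 2002: 160 days at 1.9% → £480,000 × 1.9% × 160/365 = £3,997.8082
October 1, 2002 – February 28, 2003: 151 days at 2.4% → £480,000 × 2.4% × 151/365 = £4,765.8082
Total = £10,503.4521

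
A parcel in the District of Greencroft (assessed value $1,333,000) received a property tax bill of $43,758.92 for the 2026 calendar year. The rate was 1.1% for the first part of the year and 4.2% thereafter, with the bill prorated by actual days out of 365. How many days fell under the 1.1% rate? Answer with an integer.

108 days

Let d = days at the first rate; then 365 − d days at the second rate.
$1,333,000 × [1.1%·d + 4.2%·(365−d)] / 365 = $43,758.92
Solving gives d = 108, so the new rate took effect on April 19, 2026.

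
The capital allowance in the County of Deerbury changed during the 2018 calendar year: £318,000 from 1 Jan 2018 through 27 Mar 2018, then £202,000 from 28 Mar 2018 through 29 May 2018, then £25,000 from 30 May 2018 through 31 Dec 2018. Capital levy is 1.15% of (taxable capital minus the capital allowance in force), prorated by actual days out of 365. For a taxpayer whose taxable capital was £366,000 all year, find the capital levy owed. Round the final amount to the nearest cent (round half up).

1 Jan – 27 Mar 2018: 86 days, exemption £318,000 → (£366,000 − £318,000) × 1.15% × 86/365 = £130.0603
28 Mar – 29 May 2018: 63 days, exemption £202,000 → (£366,000 − £202,000) × 1.15% × 63/365 = £325.5288
30 May – 31 Dec 2018: 216 days, exemption £25,000 → (£366,000 − £25,000) × 1.15% × 216/365 = £2,320.6685
Total = £2,776.2575

£2,776.26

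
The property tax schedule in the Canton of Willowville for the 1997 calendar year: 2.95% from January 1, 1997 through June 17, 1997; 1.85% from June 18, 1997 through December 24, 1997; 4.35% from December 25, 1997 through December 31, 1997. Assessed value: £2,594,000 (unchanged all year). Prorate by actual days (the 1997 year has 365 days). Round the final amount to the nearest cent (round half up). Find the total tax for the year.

£62,366.16

January 1 – June 17, 1997: 168 days at 2.95% → £2,594,000 × 2.95% × 168/365 = £35,221.5452
June 18 – December 24, 1997: 190 days at 1.85% → £2,594,000 × 1.85% × 190/365 = £24,980.5753
December 25 – December 31, 1997: 7 days at 4.35% → £2,594,000 × 4.35% × 7/365 = £2,164.0356
Total = £62,366.1562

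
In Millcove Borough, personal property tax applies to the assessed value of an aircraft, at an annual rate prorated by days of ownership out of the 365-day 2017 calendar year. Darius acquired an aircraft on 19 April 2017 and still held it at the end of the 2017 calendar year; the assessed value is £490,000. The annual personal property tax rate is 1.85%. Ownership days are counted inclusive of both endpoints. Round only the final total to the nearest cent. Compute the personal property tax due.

£6,382.75

Days held (19 April – 31 December 2017): 257 out of 365
Tax = £490,000 × 1.85% × 257/365 = £6,382.7534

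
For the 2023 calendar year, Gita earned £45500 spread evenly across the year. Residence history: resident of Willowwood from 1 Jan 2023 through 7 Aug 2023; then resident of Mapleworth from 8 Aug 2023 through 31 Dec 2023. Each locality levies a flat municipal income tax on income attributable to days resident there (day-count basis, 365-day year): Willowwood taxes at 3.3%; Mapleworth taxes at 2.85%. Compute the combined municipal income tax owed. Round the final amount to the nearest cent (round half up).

£1419.60

Willowwood, 1 Jan – 7 Aug 2023: 219 days → £45500 × 3.3% × 219/365 = £900.9000
Mapleworth, 8 Aug – 31 Dec 2023: 146 days → £45500 × 2.85% × 146/365 = £518.7000
Total = £1419.6000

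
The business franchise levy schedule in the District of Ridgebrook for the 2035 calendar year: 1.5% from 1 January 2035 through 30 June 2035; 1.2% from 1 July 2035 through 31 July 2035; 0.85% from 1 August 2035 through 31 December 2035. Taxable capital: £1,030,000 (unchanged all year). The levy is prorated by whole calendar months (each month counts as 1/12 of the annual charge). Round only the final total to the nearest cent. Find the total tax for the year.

£12,402.92

1 January – 30 June 2035: 6 months at 1.5% → £1,030,000 × 1.5% × 6/12 = £7,725.0000
1 July – 31 July 2035: 1 month at 1.2% → £1,030,000 × 1.2% × 1/12 = £1,030.0000
1 August – 31 December 2035: 5 months at 0.85% → £1,030,000 × 0.85% × 5/12 = £3,647.9167
Total = £12,402.9167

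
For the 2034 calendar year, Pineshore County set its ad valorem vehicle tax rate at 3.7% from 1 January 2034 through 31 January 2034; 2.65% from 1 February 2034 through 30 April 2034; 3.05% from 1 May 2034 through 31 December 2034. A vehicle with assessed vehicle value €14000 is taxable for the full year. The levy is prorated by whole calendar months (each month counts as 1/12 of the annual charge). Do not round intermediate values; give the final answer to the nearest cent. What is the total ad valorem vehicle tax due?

1 January – 31 January 2034: 1 month at 3.7% → €14000 × 3.7% × 1/12 = €43.1667
1 February – 30 April 2034: 3 months at 2.65% → €14000 × 2.65% × 3/12 = €92.7500
1 May – 31 December 2034: 8 months at 3.05% → €14000 × 3.05% × 8/12 = €284.6667
Total = €420.5833

€420.58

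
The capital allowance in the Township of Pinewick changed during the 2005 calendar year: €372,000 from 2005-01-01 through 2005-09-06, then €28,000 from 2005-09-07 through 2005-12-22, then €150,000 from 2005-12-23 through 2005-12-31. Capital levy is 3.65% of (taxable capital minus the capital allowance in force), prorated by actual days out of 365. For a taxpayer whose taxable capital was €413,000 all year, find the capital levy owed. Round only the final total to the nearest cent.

€5,377.10

2005-01-01 to 2005-09-06: 249 days, exemption €372,000 → (€413,000 − €372,000) × 3.65% × 249/365 = €1,020.9000
2005-09-07 to 2005-12-22: 107 days, exemption €28,000 → (€413,000 − €28,000) × 3.65% × 107/365 = €4,119.5000
2005-12-23 to 2005-12-31: 9 days, exemption €150,000 → (€413,000 − €150,000) × 3.65% × 9/365 = €236.7000
Total = €5,377.1000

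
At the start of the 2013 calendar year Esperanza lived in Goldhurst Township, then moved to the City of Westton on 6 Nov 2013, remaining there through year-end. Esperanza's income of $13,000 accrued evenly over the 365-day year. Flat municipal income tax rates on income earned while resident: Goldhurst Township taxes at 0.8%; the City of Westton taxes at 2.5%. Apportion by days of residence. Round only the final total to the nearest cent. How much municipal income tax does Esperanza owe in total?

$137.91

Goldhurst Township, 1 Jan – 5 Nov 2013: 309 days → $13,000 × 0.8% × 309/365 = $88.0438
The City of Westton, 6 Nov – 31 Dec 2013: 56 days → $13,000 × 2.5% × 56/365 = $49.8630
Total = $137.9068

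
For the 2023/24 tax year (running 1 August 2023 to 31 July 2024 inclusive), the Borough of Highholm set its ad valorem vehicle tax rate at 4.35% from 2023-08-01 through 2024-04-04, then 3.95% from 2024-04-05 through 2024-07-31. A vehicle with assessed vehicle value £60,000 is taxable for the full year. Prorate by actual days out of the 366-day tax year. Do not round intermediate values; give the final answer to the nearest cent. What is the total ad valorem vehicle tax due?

£2,532.62

2023-08-01 to 2024-04-04: 248 days at 4.35% → £60,000 × 4.35% × 248/366 = £1,768.5246
2024-04-05 to 2024-07-31: 118 days at 3.95% → £60,000 × 3.95% × 118/366 = £764.0984
Total = £2,532.6230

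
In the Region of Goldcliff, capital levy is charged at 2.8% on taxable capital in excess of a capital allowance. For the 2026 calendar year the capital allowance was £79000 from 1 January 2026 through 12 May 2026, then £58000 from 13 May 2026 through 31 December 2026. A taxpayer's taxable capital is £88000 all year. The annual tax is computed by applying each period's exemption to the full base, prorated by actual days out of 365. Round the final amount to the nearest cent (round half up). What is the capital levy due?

£627.35

1 January – 12 May 2026: 132 days, exemption £79000 → (£88000 − £79000) × 2.8% × 132/365 = £91.1342
13 May – 31 December 2026: 233 days, exemption £58000 → (£88000 − £58000) × 2.8% × 233/365 = £536.2192
Total = £627.3534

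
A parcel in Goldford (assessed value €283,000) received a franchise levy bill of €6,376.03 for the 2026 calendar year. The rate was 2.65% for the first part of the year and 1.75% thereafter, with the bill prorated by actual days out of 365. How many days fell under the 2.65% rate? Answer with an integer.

204 days

Let d = days at the first rate; then 365 − d days at the second rate.
€283,000 × [2.65%·d + 1.75%·(365−d)] / 365 = €6,376.03
Solving gives d = 204, so the new rate took effect on 24 July 2026.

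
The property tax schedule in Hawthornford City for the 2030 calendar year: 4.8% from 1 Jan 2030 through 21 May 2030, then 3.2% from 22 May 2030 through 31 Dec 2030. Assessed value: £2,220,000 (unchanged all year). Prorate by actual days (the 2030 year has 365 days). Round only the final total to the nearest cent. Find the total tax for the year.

£84,761.42

1 Jan – 21 May 2030: 141 days at 4.8% → £2,220,000 × 4.8% × 141/365 = £41,164.2740
22 May – 31 Dec 2030: 224 days at 3.2% → £2,220,000 × 3.2% × 224/365 = £43,597.1507
Total = £84,761.4247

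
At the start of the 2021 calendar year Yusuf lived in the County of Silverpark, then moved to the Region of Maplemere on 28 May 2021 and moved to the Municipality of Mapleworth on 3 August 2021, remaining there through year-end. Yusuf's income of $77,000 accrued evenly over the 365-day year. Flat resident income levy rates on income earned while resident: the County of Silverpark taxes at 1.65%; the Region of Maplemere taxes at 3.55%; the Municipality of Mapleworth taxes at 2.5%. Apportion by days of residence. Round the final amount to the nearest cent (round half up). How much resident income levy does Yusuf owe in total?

$1,809.82

The County of Silverpark, 1 January – 27 May 2021: 147 days → $77,000 × 1.65% × 147/365 = $511.6808
The Region of Maplemere, 28 May – 2 August 2021: 67 days → $77,000 × 3.55% × 67/365 = $501.7658
The Municipality of Mapleworth, 3 August – 31 December 2021: 151 days → $77,000 × 2.5% × 151/365 = $796.3699
Total = $1,809.8164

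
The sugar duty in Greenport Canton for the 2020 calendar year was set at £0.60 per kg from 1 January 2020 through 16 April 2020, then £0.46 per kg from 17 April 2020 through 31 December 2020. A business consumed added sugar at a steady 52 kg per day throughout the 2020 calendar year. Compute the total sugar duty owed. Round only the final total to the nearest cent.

£9,533.68

1 January – 16 April 2020: 107 days × 52 kg/day = 5,564 kg at £0.60/kg → £3,338.40
17 April – 31 December 2020: 259 days × 52 kg/day = 13,468 kg at £0.46/kg → £6,195.28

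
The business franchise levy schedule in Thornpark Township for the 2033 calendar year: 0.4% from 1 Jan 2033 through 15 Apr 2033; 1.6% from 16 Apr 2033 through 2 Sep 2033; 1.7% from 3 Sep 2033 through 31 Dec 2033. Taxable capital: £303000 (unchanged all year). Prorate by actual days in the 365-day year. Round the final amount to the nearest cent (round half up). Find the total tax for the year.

£3901.64

1 Jan – 15 Apr 2033: 105 days at 0.4% → £303000 × 0.4% × 105/365 = £348.6575
16 Apr – 2 Sep 2033: 140 days at 1.6% → £303000 × 1.6% × 140/365 = £1859.5068
3 Sep – 31 Dec 2033: 120 days at 1.7% → £303000 × 1.7% × 120/365 = £1693.4795
Total = £3901.6438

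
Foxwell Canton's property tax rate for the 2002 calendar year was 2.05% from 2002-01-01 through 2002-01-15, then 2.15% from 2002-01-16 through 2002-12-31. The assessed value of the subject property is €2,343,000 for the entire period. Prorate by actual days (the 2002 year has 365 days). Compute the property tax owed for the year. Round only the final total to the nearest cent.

€50,278.21

2002-01-01 to 2002-01-15: 15 days at 2.05% → €2,343,000 × 2.05% × 15/365 = €1,973.8973
2002-01-16 to 2002-12-31: 350 days at 2.15% → €2,343,000 × 2.15% × 350/365 = €48,304.3151
Total = €50,278.2123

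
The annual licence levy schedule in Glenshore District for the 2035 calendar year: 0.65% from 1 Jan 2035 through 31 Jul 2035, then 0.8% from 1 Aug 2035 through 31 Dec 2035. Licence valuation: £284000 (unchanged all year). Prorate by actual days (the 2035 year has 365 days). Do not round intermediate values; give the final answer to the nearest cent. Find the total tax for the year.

£2024.57

1 Jan – 31 Jul 2035: 212 days at 0.65% → £284000 × 0.65% × 212/365 = £1072.1973
1 Aug – 31 Dec 2035: 153 days at 0.8% → £284000 × 0.8% × 153/365 = £952.3726
Total = £2024.5699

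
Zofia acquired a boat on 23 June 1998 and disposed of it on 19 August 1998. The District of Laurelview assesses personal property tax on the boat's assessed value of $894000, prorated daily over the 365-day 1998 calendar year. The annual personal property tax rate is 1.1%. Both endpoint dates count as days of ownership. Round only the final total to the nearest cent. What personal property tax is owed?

Days held (23 June – 19 August 1998): 58 out of 365
Tax = $894000 × 1.1% × 58/365 = $1562.6630

$1562.66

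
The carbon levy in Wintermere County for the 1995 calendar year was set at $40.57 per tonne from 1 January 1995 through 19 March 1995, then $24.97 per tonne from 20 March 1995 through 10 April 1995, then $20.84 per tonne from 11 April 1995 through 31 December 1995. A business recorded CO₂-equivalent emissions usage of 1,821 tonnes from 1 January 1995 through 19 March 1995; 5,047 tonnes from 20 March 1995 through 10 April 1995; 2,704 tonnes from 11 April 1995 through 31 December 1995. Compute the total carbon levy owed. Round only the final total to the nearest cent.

1 January – 19 March 1995: 1,821 tonnes at $40.57/tonne → $73,877.97
20 March – 10 April 1995: 5,047 tonnes at $24.97/tonne → $126,023.59
11 April – 31 December 1995: 2,704 tonnes at $20.84/tonne → $56,351.36

$256,252.92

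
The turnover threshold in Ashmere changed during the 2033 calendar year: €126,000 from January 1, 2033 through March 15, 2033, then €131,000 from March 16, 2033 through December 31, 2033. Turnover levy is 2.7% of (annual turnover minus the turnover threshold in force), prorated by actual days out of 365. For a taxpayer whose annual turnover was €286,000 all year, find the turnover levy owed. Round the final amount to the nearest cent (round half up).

€4,212.37

January 1 – March 15, 2033: 74 days, exemption €126,000 → (€286,000 − €126,000) × 2.7% × 74/365 = €875.8356
March 16 – December 31, 2033: 291 days, exemption €131,000 → (€286,000 − €131,000) × 2.7% × 291/365 = €3,336.5342
Total = €4,212.3699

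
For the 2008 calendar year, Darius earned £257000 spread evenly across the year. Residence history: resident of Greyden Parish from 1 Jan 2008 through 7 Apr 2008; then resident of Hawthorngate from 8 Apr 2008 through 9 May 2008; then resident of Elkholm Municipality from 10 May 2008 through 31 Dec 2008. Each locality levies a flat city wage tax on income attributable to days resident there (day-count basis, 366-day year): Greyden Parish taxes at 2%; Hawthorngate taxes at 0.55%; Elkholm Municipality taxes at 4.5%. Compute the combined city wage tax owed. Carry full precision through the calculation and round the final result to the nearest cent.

Greyden Parish, 1 Jan – 7 Apr 2008: 98 days → £257000 × 2% × 98/366 = £1376.2842
Hawthorngate, 8 Apr – 9 May 2008: 32 days → £257000 × 0.55% × 32/366 = £123.5847
Elkholm Municipality, 10 May – 31 Dec 2008: 236 days → £257000 × 4.5% × 236/366 = £7457.2131
Total = £8957.0820

£8957.08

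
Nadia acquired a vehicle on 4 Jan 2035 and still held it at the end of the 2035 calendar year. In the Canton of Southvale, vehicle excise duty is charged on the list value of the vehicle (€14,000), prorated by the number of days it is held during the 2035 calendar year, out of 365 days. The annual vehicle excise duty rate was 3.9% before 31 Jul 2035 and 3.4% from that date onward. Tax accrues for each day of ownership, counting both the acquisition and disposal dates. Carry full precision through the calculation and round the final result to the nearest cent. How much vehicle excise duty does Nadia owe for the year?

4 Jan – 30 Jul 2035: 208 days at 3.9% → €14,000 × 3.9% × 208/365 = €311.1452
31 Jul – 31 Dec 2035: 154 days at 3.4% → €14,000 × 3.4% × 154/365 = €200.8329
Total = €511.9781

€511.98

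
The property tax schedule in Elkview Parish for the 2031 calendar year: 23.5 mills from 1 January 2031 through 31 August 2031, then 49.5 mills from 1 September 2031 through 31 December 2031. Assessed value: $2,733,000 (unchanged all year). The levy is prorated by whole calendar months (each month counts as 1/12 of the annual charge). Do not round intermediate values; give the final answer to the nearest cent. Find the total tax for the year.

1 January – 31 August 2031: 8 months at 23.5 mills → $2,733,000 × 2.35% × 8/12 = $42,817.0000
1 September – 31 December 2031: 4 months at 49.5 mills → $2,733,000 × 4.95% × 4/12 = $45,094.5000
Total = $87,911.5000

$87,911.50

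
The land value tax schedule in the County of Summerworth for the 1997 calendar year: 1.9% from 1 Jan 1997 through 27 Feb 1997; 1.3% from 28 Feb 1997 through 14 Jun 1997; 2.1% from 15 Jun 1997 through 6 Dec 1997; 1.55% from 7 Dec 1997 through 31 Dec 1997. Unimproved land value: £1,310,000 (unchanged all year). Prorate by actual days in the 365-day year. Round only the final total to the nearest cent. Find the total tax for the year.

£23,527.96

1 Jan – 27 Feb 1997: 58 days at 1.9% → £1,310,000 × 1.9% × 58/365 = £3,955.1233
28 Feb – 14 Jun 1997: 107 days at 1.3% → £1,310,000 × 1.3% × 107/365 = £4,992.3562
15 Jun – 6 Dec 1997: 175 days at 2.1% → £1,310,000 × 2.1% × 175/365 = £13,189.7260
7 Dec – 31 Dec 1997: 25 days at 1.55% → £1,310,000 × 1.55% × 25/365 = £1,390.7534
Total = £23,527.9589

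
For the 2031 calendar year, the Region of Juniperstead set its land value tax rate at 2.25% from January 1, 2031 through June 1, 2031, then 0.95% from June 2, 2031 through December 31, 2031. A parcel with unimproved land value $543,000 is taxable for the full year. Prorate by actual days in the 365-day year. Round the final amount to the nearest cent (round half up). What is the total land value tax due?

January 1 – June 1, 2031: 152 days at 2.25% → $543,000 × 2.25% × 152/365 = $5,087.8356
June 2 – December 31, 2031: 213 days at 0.95% → $543,000 × 0.95% × 213/365 = $3,010.3027
Total = $8,098.1384

$8,098.14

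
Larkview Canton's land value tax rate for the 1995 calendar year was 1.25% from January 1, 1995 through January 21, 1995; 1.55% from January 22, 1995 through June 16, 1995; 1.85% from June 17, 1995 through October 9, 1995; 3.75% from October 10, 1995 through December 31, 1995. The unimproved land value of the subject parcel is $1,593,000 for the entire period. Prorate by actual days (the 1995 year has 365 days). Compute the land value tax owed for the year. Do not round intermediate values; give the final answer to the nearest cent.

January 1 – January 21, 1995: 21 days at 1.25% → $1,593,000 × 1.25% × 21/365 = $1,145.6507
January 22 – June 16, 1995: 146 days at 1.55% → $1,593,000 × 1.55% × 146/365 = $9,876.6000
June 17 – October 9, 1995: 115 days at 1.85% → $1,593,000 × 1.85% × 115/365 = $9,285.2260
October 10 – December 31, 1995: 83 days at 3.75% → $1,593,000 × 3.75% × 83/365 = $13,584.1438
Total = $33,891.6205

$33,891.62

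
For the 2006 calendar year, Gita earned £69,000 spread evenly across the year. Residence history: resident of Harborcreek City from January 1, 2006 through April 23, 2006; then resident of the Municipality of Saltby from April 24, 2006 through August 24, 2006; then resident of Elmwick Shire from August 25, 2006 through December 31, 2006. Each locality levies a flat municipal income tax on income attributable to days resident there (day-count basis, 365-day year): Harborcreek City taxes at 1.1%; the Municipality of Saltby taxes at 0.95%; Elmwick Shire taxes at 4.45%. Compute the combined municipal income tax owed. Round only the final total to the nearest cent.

£1,541.06

Harborcreek City, January 1 – April 23, 2006: 113 days → £69,000 × 1.1% × 113/365 = £234.9781
The Municipality of Saltby, April 24 – August 24, 2006: 123 days → £69,000 × 0.95% × 123/365 = £220.8945
Elmwick Shire, August 25 – December 31, 2006: 129 days → £69,000 × 4.45% × 129/365 = £1,085.1904
Total = £1,541.0630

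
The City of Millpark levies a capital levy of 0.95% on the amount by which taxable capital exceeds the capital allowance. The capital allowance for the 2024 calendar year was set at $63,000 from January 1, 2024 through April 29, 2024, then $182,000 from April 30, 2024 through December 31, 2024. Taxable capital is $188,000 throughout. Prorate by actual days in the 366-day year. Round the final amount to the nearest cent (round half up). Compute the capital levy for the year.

$427.66

January 1 – April 29, 2024: 120 days, exemption $63,000 → ($188,000 − $63,000) × 0.95% × 120/366 = $389.3443
April 30 – December 31, 2024: 246 days, exemption $182,000 → ($188,000 − $182,000) × 0.95% × 246/366 = $38.3115
Total = $427.6557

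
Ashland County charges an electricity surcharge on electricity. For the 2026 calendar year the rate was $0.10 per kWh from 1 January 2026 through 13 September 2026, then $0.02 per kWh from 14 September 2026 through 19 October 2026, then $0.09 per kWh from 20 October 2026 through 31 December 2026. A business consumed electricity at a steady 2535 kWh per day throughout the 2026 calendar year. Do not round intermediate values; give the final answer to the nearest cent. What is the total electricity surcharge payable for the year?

$83,376.15

1 January – 13 September 2026: 256 days × 2535 kWh/day = 648,960 kWh at $0.10/kWh → $64,896.00
14 September – 19 October 2026: 36 days × 2535 kWh/day = 91,260 kWh at $0.02/kWh → $1,825.20
20 October – 31 December 2026: 73 days × 2535 kWh/day = 185,055 kWh at $0.09/kWh → $16,654.95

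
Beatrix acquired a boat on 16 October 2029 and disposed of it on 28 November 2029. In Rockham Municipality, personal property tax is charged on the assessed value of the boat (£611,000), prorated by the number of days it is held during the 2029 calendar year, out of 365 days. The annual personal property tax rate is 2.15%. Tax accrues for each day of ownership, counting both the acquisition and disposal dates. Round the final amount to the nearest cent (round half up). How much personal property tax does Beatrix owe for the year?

£1,583.58

Days held (16 October – 28 November 2029): 44 out of 365
Tax = £611,000 × 2.15% × 44/365 = £1,583.5781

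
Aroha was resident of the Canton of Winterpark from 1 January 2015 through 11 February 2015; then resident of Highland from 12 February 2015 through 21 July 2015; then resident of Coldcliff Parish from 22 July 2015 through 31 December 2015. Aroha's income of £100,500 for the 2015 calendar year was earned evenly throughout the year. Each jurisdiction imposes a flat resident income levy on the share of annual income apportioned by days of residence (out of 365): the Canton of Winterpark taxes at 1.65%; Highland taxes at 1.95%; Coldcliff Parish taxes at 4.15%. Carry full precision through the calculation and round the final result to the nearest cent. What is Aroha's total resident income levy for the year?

£2,912.43

The Canton of Winterpark, 1 January – 11 February 2015: 42 days → £100,500 × 1.65% × 42/365 = £190.8123
Highland, 12 February – 21 July 2015: 160 days → £100,500 × 1.95% × 160/365 = £859.0685
Coldcliff Parish, 22 July – 31 December 2015: 163 days → £100,500 × 4.15% × 163/365 = £1,862.5541
Total = £2,912.4349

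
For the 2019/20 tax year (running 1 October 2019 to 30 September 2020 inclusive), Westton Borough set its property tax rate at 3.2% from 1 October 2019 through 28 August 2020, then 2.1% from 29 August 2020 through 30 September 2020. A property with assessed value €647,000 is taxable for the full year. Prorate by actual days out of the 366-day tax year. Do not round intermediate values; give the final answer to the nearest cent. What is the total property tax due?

€20,062.30

1 October 2019 – 28 August 2020: 333 days at 3.2% → €647,000 × 3.2% × 333/366 = €18,837.2459
29 August – 30 September 2020: 33 days at 2.1% → €647,000 × 2.1% × 33/366 = €1,225.0574
Total = €20,062.3033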